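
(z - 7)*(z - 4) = z^2 - 11*z + 28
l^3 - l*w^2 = l*(l - w)*(l + w)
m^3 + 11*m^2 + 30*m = m*(m + 5)*(m + 6)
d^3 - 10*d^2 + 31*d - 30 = (d - 5)*(d - 3)*(d - 2)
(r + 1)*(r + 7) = r^2 + 8*r + 7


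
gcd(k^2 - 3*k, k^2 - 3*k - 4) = 1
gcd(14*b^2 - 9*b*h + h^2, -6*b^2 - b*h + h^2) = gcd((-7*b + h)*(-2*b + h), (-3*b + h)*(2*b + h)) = 1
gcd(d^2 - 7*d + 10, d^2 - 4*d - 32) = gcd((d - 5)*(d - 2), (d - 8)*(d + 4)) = 1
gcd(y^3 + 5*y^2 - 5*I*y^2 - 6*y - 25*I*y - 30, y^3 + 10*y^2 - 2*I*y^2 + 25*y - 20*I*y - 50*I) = y^2 + y*(5 - 2*I) - 10*I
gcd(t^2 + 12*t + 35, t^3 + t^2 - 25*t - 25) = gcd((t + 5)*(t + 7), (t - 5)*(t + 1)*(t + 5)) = t + 5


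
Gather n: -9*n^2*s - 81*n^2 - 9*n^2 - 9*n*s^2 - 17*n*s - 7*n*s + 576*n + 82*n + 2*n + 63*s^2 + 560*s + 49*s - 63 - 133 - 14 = n^2*(-9*s - 90) + n*(-9*s^2 - 24*s + 660) + 63*s^2 + 609*s - 210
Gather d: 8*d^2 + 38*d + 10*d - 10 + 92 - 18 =8*d^2 + 48*d + 64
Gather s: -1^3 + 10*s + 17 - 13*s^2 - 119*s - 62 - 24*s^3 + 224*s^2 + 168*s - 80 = -24*s^3 + 211*s^2 + 59*s - 126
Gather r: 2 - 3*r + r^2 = r^2 - 3*r + 2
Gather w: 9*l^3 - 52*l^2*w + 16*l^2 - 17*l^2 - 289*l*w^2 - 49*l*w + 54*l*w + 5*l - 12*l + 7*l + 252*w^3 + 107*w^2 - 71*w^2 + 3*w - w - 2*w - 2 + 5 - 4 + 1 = 9*l^3 - l^2 + 252*w^3 + w^2*(36 - 289*l) + w*(-52*l^2 + 5*l)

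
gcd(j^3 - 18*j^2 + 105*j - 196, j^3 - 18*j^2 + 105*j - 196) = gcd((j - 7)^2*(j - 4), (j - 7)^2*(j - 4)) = j^3 - 18*j^2 + 105*j - 196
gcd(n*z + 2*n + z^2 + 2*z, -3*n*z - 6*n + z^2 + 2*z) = z + 2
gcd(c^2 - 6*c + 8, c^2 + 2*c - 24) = c - 4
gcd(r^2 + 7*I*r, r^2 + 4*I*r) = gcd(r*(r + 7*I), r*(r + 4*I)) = r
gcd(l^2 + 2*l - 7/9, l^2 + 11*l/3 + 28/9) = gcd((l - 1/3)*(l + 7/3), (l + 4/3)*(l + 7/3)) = l + 7/3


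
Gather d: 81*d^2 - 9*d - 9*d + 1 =81*d^2 - 18*d + 1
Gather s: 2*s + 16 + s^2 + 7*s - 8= s^2 + 9*s + 8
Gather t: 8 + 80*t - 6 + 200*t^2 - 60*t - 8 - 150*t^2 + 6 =50*t^2 + 20*t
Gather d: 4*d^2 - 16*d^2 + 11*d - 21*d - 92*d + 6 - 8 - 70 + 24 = -12*d^2 - 102*d - 48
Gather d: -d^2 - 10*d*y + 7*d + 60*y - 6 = -d^2 + d*(7 - 10*y) + 60*y - 6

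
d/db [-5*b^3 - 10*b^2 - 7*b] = -15*b^2 - 20*b - 7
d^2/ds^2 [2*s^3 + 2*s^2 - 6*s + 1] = 12*s + 4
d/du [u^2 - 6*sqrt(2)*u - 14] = 2*u - 6*sqrt(2)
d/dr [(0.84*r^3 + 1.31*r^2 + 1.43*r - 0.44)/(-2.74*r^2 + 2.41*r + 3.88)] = (-2.3016*r^4 + 4.0488*r^3 + 16.8529*r^2 + 7.7544*r + 6.6088)/(7.5076*r^4 - 13.2068*r^3 - 15.4543*r^2 + 18.7016*r + 15.0544)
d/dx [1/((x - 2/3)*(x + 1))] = 3*(-6*x - 1)/(9*x^4 + 6*x^3 - 11*x^2 - 4*x + 4)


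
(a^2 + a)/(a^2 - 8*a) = (a + 1)/(a - 8)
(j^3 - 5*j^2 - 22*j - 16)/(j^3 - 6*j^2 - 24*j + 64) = (j^2 + 3*j + 2)/(j^2 + 2*j - 8)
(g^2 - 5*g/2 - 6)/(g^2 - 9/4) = 2*(g - 4)/(2*g - 3)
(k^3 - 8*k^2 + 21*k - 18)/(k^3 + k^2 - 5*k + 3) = (k^3 - 8*k^2 + 21*k - 18)/(k^3 + k^2 - 5*k + 3)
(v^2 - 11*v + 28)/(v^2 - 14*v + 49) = (v - 4)/(v - 7)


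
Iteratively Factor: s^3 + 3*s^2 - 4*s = (s + 4)*(s^2 - s) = (s - 1)*(s + 4)*(s)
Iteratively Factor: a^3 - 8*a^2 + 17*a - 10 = (a - 2)*(a^2 - 6*a + 5) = (a - 5)*(a - 2)*(a - 1)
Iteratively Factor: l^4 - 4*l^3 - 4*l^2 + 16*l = (l - 4)*(l^3 - 4*l) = l*(l - 4)*(l^2 - 4) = l*(l - 4)*(l + 2)*(l - 2)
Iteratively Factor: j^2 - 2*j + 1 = (j - 1)*(j - 1)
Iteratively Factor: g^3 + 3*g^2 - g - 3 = (g - 1)*(g^2 + 4*g + 3) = (g - 1)*(g + 1)*(g + 3)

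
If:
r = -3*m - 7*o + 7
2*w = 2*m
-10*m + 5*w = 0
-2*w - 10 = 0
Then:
No Solution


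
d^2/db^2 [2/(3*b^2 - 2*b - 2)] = 4*(9*b^2 - 6*b - 4*(3*b - 1)^2 - 6)/(-3*b^2 + 2*b + 2)^3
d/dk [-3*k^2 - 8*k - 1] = -6*k - 8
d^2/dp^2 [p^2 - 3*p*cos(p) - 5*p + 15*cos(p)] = 3*p*cos(p) + 6*sin(p) - 15*cos(p) + 2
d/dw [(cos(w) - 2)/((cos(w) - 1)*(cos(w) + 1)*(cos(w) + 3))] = (-21*cos(w) - 3*cos(2*w) + cos(3*w) + 7)/(2*(cos(w) + 3)^2*sin(w)^3)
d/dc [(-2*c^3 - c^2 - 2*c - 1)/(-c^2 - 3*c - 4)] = (2*c^4 + 12*c^3 + 25*c^2 + 6*c + 5)/(c^4 + 6*c^3 + 17*c^2 + 24*c + 16)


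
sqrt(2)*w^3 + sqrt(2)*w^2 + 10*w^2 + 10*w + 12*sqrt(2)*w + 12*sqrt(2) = (w + 2*sqrt(2))*(w + 3*sqrt(2))*(sqrt(2)*w + sqrt(2))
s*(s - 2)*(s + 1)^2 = s^4 - 3*s^2 - 2*s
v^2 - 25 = (v - 5)*(v + 5)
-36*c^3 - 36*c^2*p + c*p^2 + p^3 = (-6*c + p)*(c + p)*(6*c + p)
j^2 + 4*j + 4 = (j + 2)^2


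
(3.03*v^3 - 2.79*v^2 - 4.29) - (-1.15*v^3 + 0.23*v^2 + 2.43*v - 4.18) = 4.18*v^3 - 3.02*v^2 - 2.43*v - 0.11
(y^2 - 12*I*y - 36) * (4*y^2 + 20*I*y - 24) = 4*y^4 - 28*I*y^3 + 72*y^2 - 432*I*y + 864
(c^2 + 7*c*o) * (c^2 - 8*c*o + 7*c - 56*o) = c^4 - c^3*o + 7*c^3 - 56*c^2*o^2 - 7*c^2*o - 392*c*o^2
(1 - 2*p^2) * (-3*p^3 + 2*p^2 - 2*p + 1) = 6*p^5 - 4*p^4 + p^3 - 2*p + 1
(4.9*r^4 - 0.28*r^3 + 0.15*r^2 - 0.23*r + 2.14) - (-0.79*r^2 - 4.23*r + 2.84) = 4.9*r^4 - 0.28*r^3 + 0.94*r^2 + 4.0*r - 0.7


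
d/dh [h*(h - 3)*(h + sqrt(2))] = h*(h - 3) + h*(h + sqrt(2)) + (h - 3)*(h + sqrt(2))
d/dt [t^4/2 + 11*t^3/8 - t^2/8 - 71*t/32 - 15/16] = 2*t^3 + 33*t^2/8 - t/4 - 71/32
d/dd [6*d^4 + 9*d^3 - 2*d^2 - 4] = d*(24*d^2 + 27*d - 4)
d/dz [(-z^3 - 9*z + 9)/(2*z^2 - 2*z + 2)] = z*(-z^3 + 2*z^2 + 6*z - 18)/(2*(z^4 - 2*z^3 + 3*z^2 - 2*z + 1))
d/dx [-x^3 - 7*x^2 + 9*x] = -3*x^2 - 14*x + 9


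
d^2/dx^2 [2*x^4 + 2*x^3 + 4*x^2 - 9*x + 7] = 24*x^2 + 12*x + 8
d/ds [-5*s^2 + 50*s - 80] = 50 - 10*s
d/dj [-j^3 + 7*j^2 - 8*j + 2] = -3*j^2 + 14*j - 8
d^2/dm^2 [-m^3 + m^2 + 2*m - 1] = 2 - 6*m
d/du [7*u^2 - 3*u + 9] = 14*u - 3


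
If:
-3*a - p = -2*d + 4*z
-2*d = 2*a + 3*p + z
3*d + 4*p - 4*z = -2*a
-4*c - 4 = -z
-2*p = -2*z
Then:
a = 0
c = -1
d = 0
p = 0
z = 0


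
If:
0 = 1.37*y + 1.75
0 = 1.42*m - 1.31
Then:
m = 0.92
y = -1.28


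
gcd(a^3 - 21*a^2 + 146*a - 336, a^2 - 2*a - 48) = a - 8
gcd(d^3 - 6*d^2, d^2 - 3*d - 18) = d - 6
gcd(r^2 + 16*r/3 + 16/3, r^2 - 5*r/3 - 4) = r + 4/3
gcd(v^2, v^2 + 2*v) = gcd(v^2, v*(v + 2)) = v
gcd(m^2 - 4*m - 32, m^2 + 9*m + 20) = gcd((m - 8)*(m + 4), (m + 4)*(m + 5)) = m + 4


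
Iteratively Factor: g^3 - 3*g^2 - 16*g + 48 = (g - 4)*(g^2 + g - 12) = (g - 4)*(g + 4)*(g - 3)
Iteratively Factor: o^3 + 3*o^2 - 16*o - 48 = (o - 4)*(o^2 + 7*o + 12) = (o - 4)*(o + 3)*(o + 4)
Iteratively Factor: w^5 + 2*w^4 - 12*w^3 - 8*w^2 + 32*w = (w)*(w^4 + 2*w^3 - 12*w^2 - 8*w + 32) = w*(w - 2)*(w^3 + 4*w^2 - 4*w - 16) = w*(w - 2)^2*(w^2 + 6*w + 8) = w*(w - 2)^2*(w + 2)*(w + 4)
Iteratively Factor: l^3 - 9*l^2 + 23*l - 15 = (l - 3)*(l^2 - 6*l + 5) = (l - 5)*(l - 3)*(l - 1)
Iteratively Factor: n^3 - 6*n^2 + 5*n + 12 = (n + 1)*(n^2 - 7*n + 12) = (n - 4)*(n + 1)*(n - 3)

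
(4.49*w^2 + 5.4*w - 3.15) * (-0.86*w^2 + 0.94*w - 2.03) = -3.8614*w^4 - 0.4234*w^3 - 1.3297*w^2 - 13.923*w + 6.3945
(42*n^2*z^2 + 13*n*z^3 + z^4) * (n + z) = 42*n^3*z^2 + 55*n^2*z^3 + 14*n*z^4 + z^5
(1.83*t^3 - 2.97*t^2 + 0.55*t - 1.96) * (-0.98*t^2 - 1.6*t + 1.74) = -1.7934*t^5 - 0.0174000000000003*t^4 + 7.3972*t^3 - 4.127*t^2 + 4.093*t - 3.4104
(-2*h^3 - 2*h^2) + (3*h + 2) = -2*h^3 - 2*h^2 + 3*h + 2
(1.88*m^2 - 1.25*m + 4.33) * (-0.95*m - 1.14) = -1.786*m^3 - 0.9557*m^2 - 2.6885*m - 4.9362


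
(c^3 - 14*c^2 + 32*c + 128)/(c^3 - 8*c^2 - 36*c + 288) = (c^2 - 6*c - 16)/(c^2 - 36)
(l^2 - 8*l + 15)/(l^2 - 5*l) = (l - 3)/l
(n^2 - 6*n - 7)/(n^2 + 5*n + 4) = (n - 7)/(n + 4)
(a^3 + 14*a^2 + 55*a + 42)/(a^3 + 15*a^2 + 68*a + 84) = (a + 1)/(a + 2)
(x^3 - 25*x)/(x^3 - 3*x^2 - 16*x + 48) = x*(x^2 - 25)/(x^3 - 3*x^2 - 16*x + 48)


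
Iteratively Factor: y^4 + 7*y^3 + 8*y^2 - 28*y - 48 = (y + 2)*(y^3 + 5*y^2 - 2*y - 24) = (y + 2)*(y + 3)*(y^2 + 2*y - 8) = (y + 2)*(y + 3)*(y + 4)*(y - 2)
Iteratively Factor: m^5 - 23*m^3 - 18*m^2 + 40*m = (m - 1)*(m^4 + m^3 - 22*m^2 - 40*m) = (m - 1)*(m + 2)*(m^3 - m^2 - 20*m) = m*(m - 1)*(m + 2)*(m^2 - m - 20) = m*(m - 1)*(m + 2)*(m + 4)*(m - 5)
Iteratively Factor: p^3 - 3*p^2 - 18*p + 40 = (p - 5)*(p^2 + 2*p - 8) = (p - 5)*(p - 2)*(p + 4)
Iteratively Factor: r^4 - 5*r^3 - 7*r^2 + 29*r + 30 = (r - 3)*(r^3 - 2*r^2 - 13*r - 10) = (r - 3)*(r + 2)*(r^2 - 4*r - 5) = (r - 3)*(r + 1)*(r + 2)*(r - 5)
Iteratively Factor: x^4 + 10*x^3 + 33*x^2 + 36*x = (x)*(x^3 + 10*x^2 + 33*x + 36) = x*(x + 4)*(x^2 + 6*x + 9) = x*(x + 3)*(x + 4)*(x + 3)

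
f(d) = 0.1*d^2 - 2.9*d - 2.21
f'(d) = 0.2*d - 2.9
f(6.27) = -16.46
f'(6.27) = -1.65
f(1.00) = -5.01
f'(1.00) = -2.70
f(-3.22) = 8.16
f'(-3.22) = -3.54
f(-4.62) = 13.32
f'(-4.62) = -3.82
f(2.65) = -9.19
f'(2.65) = -2.37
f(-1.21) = 1.45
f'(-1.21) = -3.14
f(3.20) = -10.47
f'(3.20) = -2.26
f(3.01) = -10.03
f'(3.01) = -2.30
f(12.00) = -22.61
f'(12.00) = -0.50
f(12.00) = -22.61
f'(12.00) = -0.50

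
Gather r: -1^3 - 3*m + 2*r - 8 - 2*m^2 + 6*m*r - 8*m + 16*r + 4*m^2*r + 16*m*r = -2*m^2 - 11*m + r*(4*m^2 + 22*m + 18) - 9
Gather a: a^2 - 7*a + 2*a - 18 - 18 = a^2 - 5*a - 36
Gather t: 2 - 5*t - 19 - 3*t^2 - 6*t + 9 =-3*t^2 - 11*t - 8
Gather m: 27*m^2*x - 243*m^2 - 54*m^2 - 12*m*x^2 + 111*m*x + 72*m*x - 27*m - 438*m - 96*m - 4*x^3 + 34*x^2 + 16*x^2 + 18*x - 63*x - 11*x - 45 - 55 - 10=m^2*(27*x - 297) + m*(-12*x^2 + 183*x - 561) - 4*x^3 + 50*x^2 - 56*x - 110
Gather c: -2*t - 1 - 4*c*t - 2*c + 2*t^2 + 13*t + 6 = c*(-4*t - 2) + 2*t^2 + 11*t + 5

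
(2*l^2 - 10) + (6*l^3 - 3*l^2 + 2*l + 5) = 6*l^3 - l^2 + 2*l - 5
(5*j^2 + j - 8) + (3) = 5*j^2 + j - 5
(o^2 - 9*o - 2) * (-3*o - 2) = -3*o^3 + 25*o^2 + 24*o + 4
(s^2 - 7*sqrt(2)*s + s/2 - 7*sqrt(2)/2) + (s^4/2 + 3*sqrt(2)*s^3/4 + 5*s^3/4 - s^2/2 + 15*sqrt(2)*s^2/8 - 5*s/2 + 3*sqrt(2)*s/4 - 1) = s^4/2 + 3*sqrt(2)*s^3/4 + 5*s^3/4 + s^2/2 + 15*sqrt(2)*s^2/8 - 25*sqrt(2)*s/4 - 2*s - 7*sqrt(2)/2 - 1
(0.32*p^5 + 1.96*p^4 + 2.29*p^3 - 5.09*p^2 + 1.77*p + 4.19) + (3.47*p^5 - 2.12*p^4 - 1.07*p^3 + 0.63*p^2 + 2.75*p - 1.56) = 3.79*p^5 - 0.16*p^4 + 1.22*p^3 - 4.46*p^2 + 4.52*p + 2.63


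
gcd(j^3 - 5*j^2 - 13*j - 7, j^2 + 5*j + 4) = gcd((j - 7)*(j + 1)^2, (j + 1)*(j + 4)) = j + 1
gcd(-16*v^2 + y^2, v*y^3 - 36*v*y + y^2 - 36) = 1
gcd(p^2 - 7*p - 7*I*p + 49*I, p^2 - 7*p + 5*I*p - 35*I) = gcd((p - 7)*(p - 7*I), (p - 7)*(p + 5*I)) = p - 7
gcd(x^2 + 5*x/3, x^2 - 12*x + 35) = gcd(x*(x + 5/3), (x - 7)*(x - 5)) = 1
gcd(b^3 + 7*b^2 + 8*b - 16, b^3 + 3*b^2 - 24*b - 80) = b^2 + 8*b + 16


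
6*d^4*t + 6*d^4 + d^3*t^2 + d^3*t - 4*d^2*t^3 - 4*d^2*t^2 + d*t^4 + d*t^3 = (-3*d + t)*(-2*d + t)*(d + t)*(d*t + d)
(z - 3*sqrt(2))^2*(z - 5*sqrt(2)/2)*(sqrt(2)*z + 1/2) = sqrt(2)*z^4 - 33*z^3/2 + 175*sqrt(2)*z^2/4 - 66*z - 45*sqrt(2)/2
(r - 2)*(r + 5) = r^2 + 3*r - 10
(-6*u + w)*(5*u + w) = -30*u^2 - u*w + w^2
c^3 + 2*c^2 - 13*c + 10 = (c - 2)*(c - 1)*(c + 5)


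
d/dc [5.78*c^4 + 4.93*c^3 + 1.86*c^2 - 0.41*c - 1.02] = 23.12*c^3 + 14.79*c^2 + 3.72*c - 0.41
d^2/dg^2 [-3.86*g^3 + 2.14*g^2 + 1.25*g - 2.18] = 4.28 - 23.16*g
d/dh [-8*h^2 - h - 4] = -16*h - 1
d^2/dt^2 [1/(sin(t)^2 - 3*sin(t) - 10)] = (-4*sin(t)^4 + 9*sin(t)^3 - 43*sin(t)^2 + 12*sin(t) + 38)/((sin(t) - 5)^3*(sin(t) + 2)^3)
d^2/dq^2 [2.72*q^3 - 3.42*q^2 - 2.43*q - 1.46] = 16.32*q - 6.84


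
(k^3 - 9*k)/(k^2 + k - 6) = k*(k - 3)/(k - 2)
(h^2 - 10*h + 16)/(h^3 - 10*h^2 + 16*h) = 1/h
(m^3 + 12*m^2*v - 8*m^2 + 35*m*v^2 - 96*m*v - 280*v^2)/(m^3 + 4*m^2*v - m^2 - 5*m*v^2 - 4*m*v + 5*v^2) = (-m^2 - 7*m*v + 8*m + 56*v)/(-m^2 + m*v + m - v)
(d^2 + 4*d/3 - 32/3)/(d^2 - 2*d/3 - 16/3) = (d + 4)/(d + 2)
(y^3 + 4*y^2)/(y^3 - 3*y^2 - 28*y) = y/(y - 7)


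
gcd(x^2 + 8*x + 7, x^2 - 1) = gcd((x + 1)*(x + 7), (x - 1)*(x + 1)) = x + 1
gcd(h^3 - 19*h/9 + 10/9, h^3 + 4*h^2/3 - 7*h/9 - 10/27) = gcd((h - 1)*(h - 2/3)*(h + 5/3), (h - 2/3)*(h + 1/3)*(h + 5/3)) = h^2 + h - 10/9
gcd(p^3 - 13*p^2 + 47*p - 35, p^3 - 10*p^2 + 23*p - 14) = p^2 - 8*p + 7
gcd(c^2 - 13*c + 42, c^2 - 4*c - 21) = c - 7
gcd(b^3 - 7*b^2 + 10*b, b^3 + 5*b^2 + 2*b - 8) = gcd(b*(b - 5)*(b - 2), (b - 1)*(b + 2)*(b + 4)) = 1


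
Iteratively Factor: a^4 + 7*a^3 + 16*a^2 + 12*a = (a + 3)*(a^3 + 4*a^2 + 4*a) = a*(a + 3)*(a^2 + 4*a + 4) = a*(a + 2)*(a + 3)*(a + 2)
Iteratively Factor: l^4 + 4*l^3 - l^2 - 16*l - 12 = (l + 2)*(l^3 + 2*l^2 - 5*l - 6) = (l - 2)*(l + 2)*(l^2 + 4*l + 3) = (l - 2)*(l + 2)*(l + 3)*(l + 1)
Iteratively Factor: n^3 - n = (n - 1)*(n^2 + n) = (n - 1)*(n + 1)*(n)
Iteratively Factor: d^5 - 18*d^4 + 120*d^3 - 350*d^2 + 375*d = (d)*(d^4 - 18*d^3 + 120*d^2 - 350*d + 375) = d*(d - 5)*(d^3 - 13*d^2 + 55*d - 75) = d*(d - 5)^2*(d^2 - 8*d + 15) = d*(d - 5)^2*(d - 3)*(d - 5)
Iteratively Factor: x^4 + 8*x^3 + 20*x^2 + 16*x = (x + 2)*(x^3 + 6*x^2 + 8*x) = (x + 2)*(x + 4)*(x^2 + 2*x) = (x + 2)^2*(x + 4)*(x)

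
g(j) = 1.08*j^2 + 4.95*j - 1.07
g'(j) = 2.16*j + 4.95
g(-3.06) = -6.10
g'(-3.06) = -1.66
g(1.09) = 5.61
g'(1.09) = 7.30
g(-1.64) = -6.28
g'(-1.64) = 1.41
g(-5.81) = 6.63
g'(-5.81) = -7.60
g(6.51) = 76.93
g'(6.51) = 19.01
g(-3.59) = -4.92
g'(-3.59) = -2.80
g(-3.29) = -5.67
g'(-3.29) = -2.16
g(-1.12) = -5.26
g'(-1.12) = 2.53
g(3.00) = 23.50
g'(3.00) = 11.43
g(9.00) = 130.96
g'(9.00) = 24.39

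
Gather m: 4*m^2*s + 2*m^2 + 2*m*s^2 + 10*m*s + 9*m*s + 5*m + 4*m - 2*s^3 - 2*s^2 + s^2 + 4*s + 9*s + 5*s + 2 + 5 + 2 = m^2*(4*s + 2) + m*(2*s^2 + 19*s + 9) - 2*s^3 - s^2 + 18*s + 9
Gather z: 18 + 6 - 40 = -16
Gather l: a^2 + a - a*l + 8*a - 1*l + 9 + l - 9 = a^2 - a*l + 9*a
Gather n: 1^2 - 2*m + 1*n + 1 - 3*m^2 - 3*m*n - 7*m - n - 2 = -3*m^2 - 3*m*n - 9*m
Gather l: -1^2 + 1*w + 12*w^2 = 12*w^2 + w - 1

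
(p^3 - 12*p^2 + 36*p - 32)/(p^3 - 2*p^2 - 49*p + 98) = (p^2 - 10*p + 16)/(p^2 - 49)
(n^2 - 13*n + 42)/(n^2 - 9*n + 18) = (n - 7)/(n - 3)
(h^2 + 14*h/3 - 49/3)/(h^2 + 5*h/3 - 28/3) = (h + 7)/(h + 4)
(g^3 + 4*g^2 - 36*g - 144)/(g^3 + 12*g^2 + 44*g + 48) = (g - 6)/(g + 2)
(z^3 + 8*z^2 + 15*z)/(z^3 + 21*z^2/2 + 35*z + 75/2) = 2*z/(2*z + 5)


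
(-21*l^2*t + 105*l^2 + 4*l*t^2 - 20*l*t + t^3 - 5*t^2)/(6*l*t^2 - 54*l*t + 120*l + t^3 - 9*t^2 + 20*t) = (-21*l^2 + 4*l*t + t^2)/(6*l*t - 24*l + t^2 - 4*t)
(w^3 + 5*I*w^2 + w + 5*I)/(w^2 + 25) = (w^2 + 1)/(w - 5*I)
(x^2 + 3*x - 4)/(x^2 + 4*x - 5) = (x + 4)/(x + 5)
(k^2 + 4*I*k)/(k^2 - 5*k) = (k + 4*I)/(k - 5)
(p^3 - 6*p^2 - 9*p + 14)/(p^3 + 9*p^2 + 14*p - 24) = (p^2 - 5*p - 14)/(p^2 + 10*p + 24)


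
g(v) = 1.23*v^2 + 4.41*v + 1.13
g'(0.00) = 4.41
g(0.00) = 1.13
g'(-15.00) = -32.49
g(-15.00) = 211.73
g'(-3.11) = -3.24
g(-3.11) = -0.69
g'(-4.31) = -6.19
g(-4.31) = 4.97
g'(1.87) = 9.01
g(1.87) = 13.68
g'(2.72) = 11.10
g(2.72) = 22.23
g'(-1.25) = 1.34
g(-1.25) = -2.46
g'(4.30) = 14.99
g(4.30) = 42.84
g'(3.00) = 11.79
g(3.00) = 25.43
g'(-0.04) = 4.31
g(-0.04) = 0.96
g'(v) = 2.46*v + 4.41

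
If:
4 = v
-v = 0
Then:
No Solution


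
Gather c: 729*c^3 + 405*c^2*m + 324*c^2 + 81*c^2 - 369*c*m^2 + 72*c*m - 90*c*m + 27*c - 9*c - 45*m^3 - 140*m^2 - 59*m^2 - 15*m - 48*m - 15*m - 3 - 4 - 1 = 729*c^3 + c^2*(405*m + 405) + c*(-369*m^2 - 18*m + 18) - 45*m^3 - 199*m^2 - 78*m - 8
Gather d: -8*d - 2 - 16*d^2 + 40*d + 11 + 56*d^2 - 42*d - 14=40*d^2 - 10*d - 5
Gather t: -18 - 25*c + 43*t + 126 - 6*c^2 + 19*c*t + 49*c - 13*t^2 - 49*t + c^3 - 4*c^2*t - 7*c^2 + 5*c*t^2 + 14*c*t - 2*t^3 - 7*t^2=c^3 - 13*c^2 + 24*c - 2*t^3 + t^2*(5*c - 20) + t*(-4*c^2 + 33*c - 6) + 108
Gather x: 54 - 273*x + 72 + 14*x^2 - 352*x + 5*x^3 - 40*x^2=5*x^3 - 26*x^2 - 625*x + 126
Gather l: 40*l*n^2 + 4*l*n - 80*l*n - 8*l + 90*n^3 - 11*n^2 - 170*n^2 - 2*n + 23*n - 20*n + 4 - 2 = l*(40*n^2 - 76*n - 8) + 90*n^3 - 181*n^2 + n + 2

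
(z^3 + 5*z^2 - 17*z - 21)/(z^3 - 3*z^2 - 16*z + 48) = (z^2 + 8*z + 7)/(z^2 - 16)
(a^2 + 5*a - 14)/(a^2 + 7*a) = (a - 2)/a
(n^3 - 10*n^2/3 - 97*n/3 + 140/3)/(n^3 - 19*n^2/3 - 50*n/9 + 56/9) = 3*(3*n^2 + 11*n - 20)/(9*n^2 + 6*n - 8)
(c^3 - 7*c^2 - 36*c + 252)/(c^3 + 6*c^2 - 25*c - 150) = (c^2 - 13*c + 42)/(c^2 - 25)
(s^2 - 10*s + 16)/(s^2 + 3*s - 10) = (s - 8)/(s + 5)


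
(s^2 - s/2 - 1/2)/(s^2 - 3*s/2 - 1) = (s - 1)/(s - 2)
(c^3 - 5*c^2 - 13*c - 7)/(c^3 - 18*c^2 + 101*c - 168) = (c^2 + 2*c + 1)/(c^2 - 11*c + 24)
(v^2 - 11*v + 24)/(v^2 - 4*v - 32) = (v - 3)/(v + 4)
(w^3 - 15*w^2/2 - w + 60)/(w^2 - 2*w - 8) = (w^2 - 7*w/2 - 15)/(w + 2)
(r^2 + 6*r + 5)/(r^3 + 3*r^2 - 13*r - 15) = 1/(r - 3)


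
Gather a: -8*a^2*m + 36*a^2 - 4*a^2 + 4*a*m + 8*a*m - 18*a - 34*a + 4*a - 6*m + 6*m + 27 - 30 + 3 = a^2*(32 - 8*m) + a*(12*m - 48)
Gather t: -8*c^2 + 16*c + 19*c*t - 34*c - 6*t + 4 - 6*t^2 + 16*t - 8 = -8*c^2 - 18*c - 6*t^2 + t*(19*c + 10) - 4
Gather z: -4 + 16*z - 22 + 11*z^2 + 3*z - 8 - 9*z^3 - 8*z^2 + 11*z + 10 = -9*z^3 + 3*z^2 + 30*z - 24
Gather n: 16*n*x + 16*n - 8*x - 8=n*(16*x + 16) - 8*x - 8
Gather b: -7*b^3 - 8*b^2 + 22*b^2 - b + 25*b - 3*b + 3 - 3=-7*b^3 + 14*b^2 + 21*b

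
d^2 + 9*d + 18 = (d + 3)*(d + 6)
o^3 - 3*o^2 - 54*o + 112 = (o - 8)*(o - 2)*(o + 7)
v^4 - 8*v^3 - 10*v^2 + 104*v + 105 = (v - 7)*(v - 5)*(v + 1)*(v + 3)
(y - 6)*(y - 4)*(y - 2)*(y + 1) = y^4 - 11*y^3 + 32*y^2 - 4*y - 48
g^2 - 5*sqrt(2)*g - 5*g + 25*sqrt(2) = (g - 5)*(g - 5*sqrt(2))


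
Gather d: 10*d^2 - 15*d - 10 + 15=10*d^2 - 15*d + 5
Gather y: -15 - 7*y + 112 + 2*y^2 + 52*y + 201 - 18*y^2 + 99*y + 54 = -16*y^2 + 144*y + 352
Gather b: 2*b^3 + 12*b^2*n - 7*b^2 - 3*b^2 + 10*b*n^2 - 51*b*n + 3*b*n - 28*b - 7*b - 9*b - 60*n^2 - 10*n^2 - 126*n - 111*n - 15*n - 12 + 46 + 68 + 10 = 2*b^3 + b^2*(12*n - 10) + b*(10*n^2 - 48*n - 44) - 70*n^2 - 252*n + 112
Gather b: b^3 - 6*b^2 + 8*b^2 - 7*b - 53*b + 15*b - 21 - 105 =b^3 + 2*b^2 - 45*b - 126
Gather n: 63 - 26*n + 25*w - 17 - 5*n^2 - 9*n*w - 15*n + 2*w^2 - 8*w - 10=-5*n^2 + n*(-9*w - 41) + 2*w^2 + 17*w + 36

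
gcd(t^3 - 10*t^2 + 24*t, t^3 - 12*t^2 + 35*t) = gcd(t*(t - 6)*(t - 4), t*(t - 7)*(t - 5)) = t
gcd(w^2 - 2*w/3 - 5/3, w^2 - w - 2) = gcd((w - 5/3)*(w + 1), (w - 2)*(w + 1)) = w + 1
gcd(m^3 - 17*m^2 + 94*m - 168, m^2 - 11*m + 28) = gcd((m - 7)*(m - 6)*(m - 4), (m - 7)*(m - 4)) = m^2 - 11*m + 28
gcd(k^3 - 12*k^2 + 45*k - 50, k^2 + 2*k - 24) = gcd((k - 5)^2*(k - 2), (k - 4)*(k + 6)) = 1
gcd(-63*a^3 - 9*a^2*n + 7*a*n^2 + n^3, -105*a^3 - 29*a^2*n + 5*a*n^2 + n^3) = 21*a^2 + 10*a*n + n^2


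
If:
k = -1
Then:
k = -1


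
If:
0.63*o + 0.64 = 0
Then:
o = -1.02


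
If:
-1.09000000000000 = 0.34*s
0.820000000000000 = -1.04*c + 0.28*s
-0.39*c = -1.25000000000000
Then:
No Solution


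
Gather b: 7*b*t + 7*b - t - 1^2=b*(7*t + 7) - t - 1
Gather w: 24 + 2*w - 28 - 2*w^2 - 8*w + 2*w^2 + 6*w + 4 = 0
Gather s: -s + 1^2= 1 - s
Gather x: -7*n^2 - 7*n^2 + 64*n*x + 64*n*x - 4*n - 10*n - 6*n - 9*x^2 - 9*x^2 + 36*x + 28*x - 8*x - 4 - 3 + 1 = -14*n^2 - 20*n - 18*x^2 + x*(128*n + 56) - 6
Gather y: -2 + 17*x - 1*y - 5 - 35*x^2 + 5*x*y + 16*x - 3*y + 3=-35*x^2 + 33*x + y*(5*x - 4) - 4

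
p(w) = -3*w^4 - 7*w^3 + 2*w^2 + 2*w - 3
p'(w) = -12*w^3 - 21*w^2 + 4*w + 2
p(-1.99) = 9.06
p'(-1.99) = 5.45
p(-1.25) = 3.97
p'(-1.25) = -12.38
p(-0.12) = -3.20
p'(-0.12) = 1.24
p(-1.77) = 9.10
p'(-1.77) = -4.33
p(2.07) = -107.46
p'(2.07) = -186.14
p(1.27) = -19.38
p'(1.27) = -51.37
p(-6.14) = -2583.33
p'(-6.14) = 1963.45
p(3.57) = -776.16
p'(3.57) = -797.35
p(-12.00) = -49851.00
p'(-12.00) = 17666.00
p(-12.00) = -49851.00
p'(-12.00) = 17666.00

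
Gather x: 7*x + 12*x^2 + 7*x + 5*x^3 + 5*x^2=5*x^3 + 17*x^2 + 14*x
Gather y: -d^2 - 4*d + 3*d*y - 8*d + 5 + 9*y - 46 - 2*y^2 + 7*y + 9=-d^2 - 12*d - 2*y^2 + y*(3*d + 16) - 32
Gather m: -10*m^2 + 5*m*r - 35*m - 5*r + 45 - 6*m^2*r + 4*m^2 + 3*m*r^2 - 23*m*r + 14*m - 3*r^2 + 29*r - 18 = m^2*(-6*r - 6) + m*(3*r^2 - 18*r - 21) - 3*r^2 + 24*r + 27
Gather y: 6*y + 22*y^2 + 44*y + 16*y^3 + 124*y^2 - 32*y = 16*y^3 + 146*y^2 + 18*y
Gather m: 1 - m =1 - m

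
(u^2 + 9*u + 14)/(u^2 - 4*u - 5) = (u^2 + 9*u + 14)/(u^2 - 4*u - 5)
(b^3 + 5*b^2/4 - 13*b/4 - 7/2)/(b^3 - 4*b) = (4*b^2 - 3*b - 7)/(4*b*(b - 2))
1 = 1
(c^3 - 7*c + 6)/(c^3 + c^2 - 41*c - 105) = (c^2 - 3*c + 2)/(c^2 - 2*c - 35)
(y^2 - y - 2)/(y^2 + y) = (y - 2)/y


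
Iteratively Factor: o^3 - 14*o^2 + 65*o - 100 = (o - 5)*(o^2 - 9*o + 20) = (o - 5)^2*(o - 4)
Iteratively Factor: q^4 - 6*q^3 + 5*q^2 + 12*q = (q - 4)*(q^3 - 2*q^2 - 3*q) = q*(q - 4)*(q^2 - 2*q - 3) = q*(q - 4)*(q + 1)*(q - 3)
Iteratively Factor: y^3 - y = (y - 1)*(y^2 + y) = (y - 1)*(y + 1)*(y)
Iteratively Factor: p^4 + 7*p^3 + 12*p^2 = (p + 3)*(p^3 + 4*p^2) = p*(p + 3)*(p^2 + 4*p) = p*(p + 3)*(p + 4)*(p)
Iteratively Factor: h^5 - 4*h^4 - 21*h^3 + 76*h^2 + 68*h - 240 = (h + 4)*(h^4 - 8*h^3 + 11*h^2 + 32*h - 60) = (h - 3)*(h + 4)*(h^3 - 5*h^2 - 4*h + 20) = (h - 5)*(h - 3)*(h + 4)*(h^2 - 4) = (h - 5)*(h - 3)*(h + 2)*(h + 4)*(h - 2)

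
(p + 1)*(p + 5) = p^2 + 6*p + 5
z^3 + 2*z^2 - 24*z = z*(z - 4)*(z + 6)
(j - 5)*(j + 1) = j^2 - 4*j - 5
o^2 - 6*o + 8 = (o - 4)*(o - 2)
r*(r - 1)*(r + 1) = r^3 - r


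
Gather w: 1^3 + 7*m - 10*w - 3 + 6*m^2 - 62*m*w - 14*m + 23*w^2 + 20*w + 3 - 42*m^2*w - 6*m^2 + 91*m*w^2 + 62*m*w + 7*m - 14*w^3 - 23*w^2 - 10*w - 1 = -42*m^2*w + 91*m*w^2 - 14*w^3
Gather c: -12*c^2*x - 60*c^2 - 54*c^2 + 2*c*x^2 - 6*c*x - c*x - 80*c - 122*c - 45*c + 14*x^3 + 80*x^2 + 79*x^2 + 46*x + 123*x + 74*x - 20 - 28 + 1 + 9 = c^2*(-12*x - 114) + c*(2*x^2 - 7*x - 247) + 14*x^3 + 159*x^2 + 243*x - 38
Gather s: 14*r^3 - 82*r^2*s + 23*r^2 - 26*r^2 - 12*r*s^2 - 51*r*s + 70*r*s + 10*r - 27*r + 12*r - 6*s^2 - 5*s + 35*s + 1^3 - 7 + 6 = 14*r^3 - 3*r^2 - 5*r + s^2*(-12*r - 6) + s*(-82*r^2 + 19*r + 30)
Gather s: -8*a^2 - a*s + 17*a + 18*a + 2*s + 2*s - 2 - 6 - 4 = -8*a^2 + 35*a + s*(4 - a) - 12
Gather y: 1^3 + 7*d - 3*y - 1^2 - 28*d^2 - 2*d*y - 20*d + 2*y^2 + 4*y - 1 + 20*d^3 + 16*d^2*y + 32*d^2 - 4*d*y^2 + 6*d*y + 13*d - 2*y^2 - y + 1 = 20*d^3 + 4*d^2 - 4*d*y^2 + y*(16*d^2 + 4*d)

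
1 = 1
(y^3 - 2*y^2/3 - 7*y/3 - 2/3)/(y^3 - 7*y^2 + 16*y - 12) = (3*y^2 + 4*y + 1)/(3*(y^2 - 5*y + 6))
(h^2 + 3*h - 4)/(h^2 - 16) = (h - 1)/(h - 4)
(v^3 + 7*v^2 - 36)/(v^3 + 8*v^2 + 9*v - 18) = (v - 2)/(v - 1)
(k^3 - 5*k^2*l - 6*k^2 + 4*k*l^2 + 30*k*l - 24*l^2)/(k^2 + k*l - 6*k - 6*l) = (k^2 - 5*k*l + 4*l^2)/(k + l)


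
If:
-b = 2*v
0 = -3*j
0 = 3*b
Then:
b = 0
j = 0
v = 0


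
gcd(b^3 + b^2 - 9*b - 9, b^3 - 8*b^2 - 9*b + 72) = b^2 - 9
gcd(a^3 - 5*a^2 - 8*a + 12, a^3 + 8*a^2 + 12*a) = a + 2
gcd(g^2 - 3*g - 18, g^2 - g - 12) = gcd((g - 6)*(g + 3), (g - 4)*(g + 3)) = g + 3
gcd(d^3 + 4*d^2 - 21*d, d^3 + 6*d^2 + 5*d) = d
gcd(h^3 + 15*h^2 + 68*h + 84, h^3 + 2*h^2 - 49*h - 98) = h^2 + 9*h + 14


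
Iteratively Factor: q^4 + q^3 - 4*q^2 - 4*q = (q + 1)*(q^3 - 4*q) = (q + 1)*(q + 2)*(q^2 - 2*q) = q*(q + 1)*(q + 2)*(q - 2)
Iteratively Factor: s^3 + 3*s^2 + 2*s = (s + 1)*(s^2 + 2*s) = s*(s + 1)*(s + 2)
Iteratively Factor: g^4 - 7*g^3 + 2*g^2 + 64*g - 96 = (g - 2)*(g^3 - 5*g^2 - 8*g + 48) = (g - 4)*(g - 2)*(g^2 - g - 12) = (g - 4)^2*(g - 2)*(g + 3)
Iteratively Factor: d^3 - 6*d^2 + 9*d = (d - 3)*(d^2 - 3*d) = d*(d - 3)*(d - 3)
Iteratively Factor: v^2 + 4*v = (v)*(v + 4)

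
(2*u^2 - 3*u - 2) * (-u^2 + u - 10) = -2*u^4 + 5*u^3 - 21*u^2 + 28*u + 20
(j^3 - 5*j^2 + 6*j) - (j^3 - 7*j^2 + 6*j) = 2*j^2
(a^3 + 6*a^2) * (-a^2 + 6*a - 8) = -a^5 + 28*a^3 - 48*a^2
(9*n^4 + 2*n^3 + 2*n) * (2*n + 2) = 18*n^5 + 22*n^4 + 4*n^3 + 4*n^2 + 4*n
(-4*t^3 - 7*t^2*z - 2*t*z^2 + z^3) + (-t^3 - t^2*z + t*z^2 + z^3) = -5*t^3 - 8*t^2*z - t*z^2 + 2*z^3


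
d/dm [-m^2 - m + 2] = -2*m - 1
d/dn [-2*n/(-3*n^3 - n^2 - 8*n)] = -(12*n + 2)/(3*n^2 + n + 8)^2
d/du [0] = 0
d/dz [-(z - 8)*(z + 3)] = 5 - 2*z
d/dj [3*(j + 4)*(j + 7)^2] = 9*(j + 5)*(j + 7)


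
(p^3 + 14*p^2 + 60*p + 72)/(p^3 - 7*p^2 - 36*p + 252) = (p^2 + 8*p + 12)/(p^2 - 13*p + 42)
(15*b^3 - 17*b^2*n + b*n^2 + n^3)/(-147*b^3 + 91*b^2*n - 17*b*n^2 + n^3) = (-5*b^2 + 4*b*n + n^2)/(49*b^2 - 14*b*n + n^2)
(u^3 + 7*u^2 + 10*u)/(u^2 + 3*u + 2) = u*(u + 5)/(u + 1)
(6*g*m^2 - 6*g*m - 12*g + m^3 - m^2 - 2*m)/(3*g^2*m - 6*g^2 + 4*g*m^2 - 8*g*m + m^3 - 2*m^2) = (6*g*m + 6*g + m^2 + m)/(3*g^2 + 4*g*m + m^2)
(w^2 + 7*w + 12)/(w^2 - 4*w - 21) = (w + 4)/(w - 7)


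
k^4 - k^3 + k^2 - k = k*(k - 1)*(k - I)*(k + I)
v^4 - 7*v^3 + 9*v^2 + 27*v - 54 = (v - 3)^3*(v + 2)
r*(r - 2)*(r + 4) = r^3 + 2*r^2 - 8*r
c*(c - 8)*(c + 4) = c^3 - 4*c^2 - 32*c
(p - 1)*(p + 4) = p^2 + 3*p - 4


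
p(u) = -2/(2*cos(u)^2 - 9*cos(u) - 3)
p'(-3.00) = -0.06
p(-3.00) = -0.25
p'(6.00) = -0.03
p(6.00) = 0.20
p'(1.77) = 14.75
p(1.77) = 1.75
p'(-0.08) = -0.01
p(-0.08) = 0.20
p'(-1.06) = -0.26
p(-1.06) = 0.29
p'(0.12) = 0.01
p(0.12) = 0.20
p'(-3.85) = 0.63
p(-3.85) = -0.40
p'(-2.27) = -1.35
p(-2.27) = -0.55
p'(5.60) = -0.10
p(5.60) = 0.23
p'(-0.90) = -0.17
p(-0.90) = 0.26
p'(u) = -2*(4*sin(u)*cos(u) - 9*sin(u))/(2*cos(u)^2 - 9*cos(u) - 3)^2 = 2*(9 - 4*cos(u))*sin(u)/(9*cos(u) - cos(2*u) + 2)^2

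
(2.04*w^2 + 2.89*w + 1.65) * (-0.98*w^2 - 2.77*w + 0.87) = -1.9992*w^4 - 8.483*w^3 - 7.8475*w^2 - 2.0562*w + 1.4355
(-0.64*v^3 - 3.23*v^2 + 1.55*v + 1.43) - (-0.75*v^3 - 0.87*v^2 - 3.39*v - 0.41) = 0.11*v^3 - 2.36*v^2 + 4.94*v + 1.84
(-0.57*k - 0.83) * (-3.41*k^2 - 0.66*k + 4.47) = 1.9437*k^3 + 3.2065*k^2 - 2.0001*k - 3.7101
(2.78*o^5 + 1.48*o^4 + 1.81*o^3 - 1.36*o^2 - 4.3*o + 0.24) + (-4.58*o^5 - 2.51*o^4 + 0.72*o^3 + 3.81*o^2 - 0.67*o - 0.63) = -1.8*o^5 - 1.03*o^4 + 2.53*o^3 + 2.45*o^2 - 4.97*o - 0.39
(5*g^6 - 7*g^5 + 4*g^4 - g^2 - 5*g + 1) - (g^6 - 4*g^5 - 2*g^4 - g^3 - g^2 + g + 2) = 4*g^6 - 3*g^5 + 6*g^4 + g^3 - 6*g - 1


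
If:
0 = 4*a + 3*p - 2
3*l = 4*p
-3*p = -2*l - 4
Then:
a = -17/2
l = 16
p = 12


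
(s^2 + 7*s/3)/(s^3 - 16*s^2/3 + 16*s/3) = (3*s + 7)/(3*s^2 - 16*s + 16)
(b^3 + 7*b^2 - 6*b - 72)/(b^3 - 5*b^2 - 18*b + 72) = (b + 6)/(b - 6)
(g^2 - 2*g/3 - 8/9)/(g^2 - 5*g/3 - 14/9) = (3*g - 4)/(3*g - 7)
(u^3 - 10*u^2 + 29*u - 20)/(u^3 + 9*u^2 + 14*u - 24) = (u^2 - 9*u + 20)/(u^2 + 10*u + 24)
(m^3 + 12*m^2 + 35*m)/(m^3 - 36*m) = (m^2 + 12*m + 35)/(m^2 - 36)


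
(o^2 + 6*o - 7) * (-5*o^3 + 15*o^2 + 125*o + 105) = -5*o^5 - 15*o^4 + 250*o^3 + 750*o^2 - 245*o - 735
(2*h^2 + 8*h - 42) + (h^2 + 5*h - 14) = 3*h^2 + 13*h - 56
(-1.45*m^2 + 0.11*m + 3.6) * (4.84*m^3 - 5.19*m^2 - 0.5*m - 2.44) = -7.018*m^5 + 8.0579*m^4 + 17.5781*m^3 - 15.201*m^2 - 2.0684*m - 8.784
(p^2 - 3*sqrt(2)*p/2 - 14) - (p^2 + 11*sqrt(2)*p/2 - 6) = -7*sqrt(2)*p - 8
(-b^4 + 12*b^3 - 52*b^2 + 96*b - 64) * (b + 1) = -b^5 + 11*b^4 - 40*b^3 + 44*b^2 + 32*b - 64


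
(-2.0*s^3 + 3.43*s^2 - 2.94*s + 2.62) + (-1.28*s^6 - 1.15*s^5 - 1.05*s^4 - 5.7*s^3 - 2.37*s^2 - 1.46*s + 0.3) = -1.28*s^6 - 1.15*s^5 - 1.05*s^4 - 7.7*s^3 + 1.06*s^2 - 4.4*s + 2.92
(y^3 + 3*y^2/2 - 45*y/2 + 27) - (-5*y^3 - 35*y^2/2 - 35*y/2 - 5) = 6*y^3 + 19*y^2 - 5*y + 32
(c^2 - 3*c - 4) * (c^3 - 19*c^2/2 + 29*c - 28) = c^5 - 25*c^4/2 + 107*c^3/2 - 77*c^2 - 32*c + 112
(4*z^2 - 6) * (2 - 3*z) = -12*z^3 + 8*z^2 + 18*z - 12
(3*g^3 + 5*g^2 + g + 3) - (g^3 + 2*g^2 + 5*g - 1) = 2*g^3 + 3*g^2 - 4*g + 4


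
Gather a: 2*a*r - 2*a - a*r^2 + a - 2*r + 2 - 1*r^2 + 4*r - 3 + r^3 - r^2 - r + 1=a*(-r^2 + 2*r - 1) + r^3 - 2*r^2 + r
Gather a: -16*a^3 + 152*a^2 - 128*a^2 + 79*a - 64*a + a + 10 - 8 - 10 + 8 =-16*a^3 + 24*a^2 + 16*a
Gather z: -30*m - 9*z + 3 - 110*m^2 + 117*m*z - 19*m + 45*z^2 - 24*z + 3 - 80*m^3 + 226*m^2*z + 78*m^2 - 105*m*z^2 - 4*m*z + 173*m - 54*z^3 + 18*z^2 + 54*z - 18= -80*m^3 - 32*m^2 + 124*m - 54*z^3 + z^2*(63 - 105*m) + z*(226*m^2 + 113*m + 21) - 12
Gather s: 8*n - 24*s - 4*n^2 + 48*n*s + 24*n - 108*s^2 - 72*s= -4*n^2 + 32*n - 108*s^2 + s*(48*n - 96)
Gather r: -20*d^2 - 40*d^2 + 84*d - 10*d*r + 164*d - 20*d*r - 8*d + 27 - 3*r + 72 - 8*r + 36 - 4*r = -60*d^2 + 240*d + r*(-30*d - 15) + 135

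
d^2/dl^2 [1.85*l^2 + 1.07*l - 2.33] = 3.70000000000000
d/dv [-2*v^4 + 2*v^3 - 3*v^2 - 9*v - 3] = -8*v^3 + 6*v^2 - 6*v - 9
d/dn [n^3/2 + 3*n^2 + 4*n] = 3*n^2/2 + 6*n + 4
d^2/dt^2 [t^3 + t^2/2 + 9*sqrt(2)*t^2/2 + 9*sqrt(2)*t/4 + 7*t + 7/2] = 6*t + 1 + 9*sqrt(2)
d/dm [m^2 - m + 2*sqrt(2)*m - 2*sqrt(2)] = 2*m - 1 + 2*sqrt(2)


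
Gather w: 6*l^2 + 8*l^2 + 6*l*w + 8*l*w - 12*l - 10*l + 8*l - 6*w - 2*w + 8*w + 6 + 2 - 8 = 14*l^2 + 14*l*w - 14*l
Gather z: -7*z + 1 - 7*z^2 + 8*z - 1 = -7*z^2 + z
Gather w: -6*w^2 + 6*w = -6*w^2 + 6*w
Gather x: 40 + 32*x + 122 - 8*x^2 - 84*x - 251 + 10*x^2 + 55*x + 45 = 2*x^2 + 3*x - 44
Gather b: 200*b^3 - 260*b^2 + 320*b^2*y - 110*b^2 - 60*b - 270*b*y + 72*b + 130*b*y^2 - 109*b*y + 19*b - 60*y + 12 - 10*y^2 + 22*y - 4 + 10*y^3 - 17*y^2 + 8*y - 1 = 200*b^3 + b^2*(320*y - 370) + b*(130*y^2 - 379*y + 31) + 10*y^3 - 27*y^2 - 30*y + 7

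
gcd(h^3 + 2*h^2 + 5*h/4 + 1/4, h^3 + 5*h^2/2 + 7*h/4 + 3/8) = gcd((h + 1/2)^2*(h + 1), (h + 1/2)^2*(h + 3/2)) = h^2 + h + 1/4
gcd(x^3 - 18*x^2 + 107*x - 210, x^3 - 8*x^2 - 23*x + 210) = x^2 - 13*x + 42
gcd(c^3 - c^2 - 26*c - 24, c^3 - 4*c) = 1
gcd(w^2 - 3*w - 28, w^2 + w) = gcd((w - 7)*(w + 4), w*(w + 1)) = 1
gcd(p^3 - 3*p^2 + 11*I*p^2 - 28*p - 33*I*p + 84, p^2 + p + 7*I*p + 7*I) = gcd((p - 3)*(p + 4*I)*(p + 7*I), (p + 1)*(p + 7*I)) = p + 7*I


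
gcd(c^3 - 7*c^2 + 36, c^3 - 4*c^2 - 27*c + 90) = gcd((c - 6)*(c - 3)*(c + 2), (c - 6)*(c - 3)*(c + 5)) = c^2 - 9*c + 18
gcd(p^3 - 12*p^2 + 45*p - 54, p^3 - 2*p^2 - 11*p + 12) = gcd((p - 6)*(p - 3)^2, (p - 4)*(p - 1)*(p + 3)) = 1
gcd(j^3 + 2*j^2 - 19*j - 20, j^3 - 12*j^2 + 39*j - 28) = j - 4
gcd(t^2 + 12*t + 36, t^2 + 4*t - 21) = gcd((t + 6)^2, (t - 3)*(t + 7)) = 1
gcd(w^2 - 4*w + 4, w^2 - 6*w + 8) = w - 2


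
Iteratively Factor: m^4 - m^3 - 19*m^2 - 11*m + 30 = (m - 5)*(m^3 + 4*m^2 + m - 6) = (m - 5)*(m + 3)*(m^2 + m - 2) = (m - 5)*(m + 2)*(m + 3)*(m - 1)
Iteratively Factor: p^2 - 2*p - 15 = (p - 5)*(p + 3)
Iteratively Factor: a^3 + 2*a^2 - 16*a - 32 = (a + 2)*(a^2 - 16) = (a + 2)*(a + 4)*(a - 4)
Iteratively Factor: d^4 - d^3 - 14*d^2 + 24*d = (d - 2)*(d^3 + d^2 - 12*d) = (d - 2)*(d + 4)*(d^2 - 3*d) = (d - 3)*(d - 2)*(d + 4)*(d)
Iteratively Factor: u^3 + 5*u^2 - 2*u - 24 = (u + 3)*(u^2 + 2*u - 8) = (u - 2)*(u + 3)*(u + 4)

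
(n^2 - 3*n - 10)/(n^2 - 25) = (n + 2)/(n + 5)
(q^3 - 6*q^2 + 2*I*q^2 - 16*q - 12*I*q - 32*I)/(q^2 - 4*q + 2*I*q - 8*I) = (q^2 - 6*q - 16)/(q - 4)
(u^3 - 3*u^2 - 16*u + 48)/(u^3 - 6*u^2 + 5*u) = (u^3 - 3*u^2 - 16*u + 48)/(u*(u^2 - 6*u + 5))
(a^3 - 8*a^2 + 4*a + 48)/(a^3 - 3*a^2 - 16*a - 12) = (a - 4)/(a + 1)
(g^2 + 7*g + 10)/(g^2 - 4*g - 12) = (g + 5)/(g - 6)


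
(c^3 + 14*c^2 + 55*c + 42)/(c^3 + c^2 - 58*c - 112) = (c^2 + 7*c + 6)/(c^2 - 6*c - 16)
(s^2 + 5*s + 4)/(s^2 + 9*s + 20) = (s + 1)/(s + 5)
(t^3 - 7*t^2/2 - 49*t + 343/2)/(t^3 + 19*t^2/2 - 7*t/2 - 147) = (t - 7)/(t + 6)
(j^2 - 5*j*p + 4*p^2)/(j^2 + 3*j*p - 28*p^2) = (j - p)/(j + 7*p)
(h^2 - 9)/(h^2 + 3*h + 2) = (h^2 - 9)/(h^2 + 3*h + 2)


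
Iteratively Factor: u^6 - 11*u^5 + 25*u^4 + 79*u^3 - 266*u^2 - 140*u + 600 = (u - 5)*(u^5 - 6*u^4 - 5*u^3 + 54*u^2 + 4*u - 120) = (u - 5)*(u - 2)*(u^4 - 4*u^3 - 13*u^2 + 28*u + 60) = (u - 5)^2*(u - 2)*(u^3 + u^2 - 8*u - 12) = (u - 5)^2*(u - 2)*(u + 2)*(u^2 - u - 6) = (u - 5)^2*(u - 2)*(u + 2)^2*(u - 3)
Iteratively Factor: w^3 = (w)*(w^2) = w^2*(w)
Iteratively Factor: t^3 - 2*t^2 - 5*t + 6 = (t - 1)*(t^2 - t - 6) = (t - 1)*(t + 2)*(t - 3)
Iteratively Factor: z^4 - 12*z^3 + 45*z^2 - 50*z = (z - 2)*(z^3 - 10*z^2 + 25*z) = (z - 5)*(z - 2)*(z^2 - 5*z) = z*(z - 5)*(z - 2)*(z - 5)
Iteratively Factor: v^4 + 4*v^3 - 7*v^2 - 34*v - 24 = (v - 3)*(v^3 + 7*v^2 + 14*v + 8) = (v - 3)*(v + 1)*(v^2 + 6*v + 8) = (v - 3)*(v + 1)*(v + 2)*(v + 4)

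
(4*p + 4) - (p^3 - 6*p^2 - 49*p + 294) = -p^3 + 6*p^2 + 53*p - 290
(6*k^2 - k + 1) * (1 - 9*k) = -54*k^3 + 15*k^2 - 10*k + 1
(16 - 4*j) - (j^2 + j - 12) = -j^2 - 5*j + 28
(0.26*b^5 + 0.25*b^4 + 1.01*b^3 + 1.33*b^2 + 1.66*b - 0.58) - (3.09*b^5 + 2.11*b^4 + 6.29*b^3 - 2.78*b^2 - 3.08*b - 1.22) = -2.83*b^5 - 1.86*b^4 - 5.28*b^3 + 4.11*b^2 + 4.74*b + 0.64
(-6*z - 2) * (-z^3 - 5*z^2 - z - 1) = 6*z^4 + 32*z^3 + 16*z^2 + 8*z + 2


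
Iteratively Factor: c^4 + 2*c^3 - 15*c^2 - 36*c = (c - 4)*(c^3 + 6*c^2 + 9*c) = c*(c - 4)*(c^2 + 6*c + 9) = c*(c - 4)*(c + 3)*(c + 3)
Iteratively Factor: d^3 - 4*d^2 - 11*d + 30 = (d + 3)*(d^2 - 7*d + 10) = (d - 2)*(d + 3)*(d - 5)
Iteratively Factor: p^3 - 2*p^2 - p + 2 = (p - 1)*(p^2 - p - 2) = (p - 1)*(p + 1)*(p - 2)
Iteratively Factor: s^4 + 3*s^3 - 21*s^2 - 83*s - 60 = (s + 3)*(s^3 - 21*s - 20) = (s + 1)*(s + 3)*(s^2 - s - 20) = (s + 1)*(s + 3)*(s + 4)*(s - 5)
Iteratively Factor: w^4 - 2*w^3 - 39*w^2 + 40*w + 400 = (w + 4)*(w^3 - 6*w^2 - 15*w + 100) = (w + 4)^2*(w^2 - 10*w + 25) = (w - 5)*(w + 4)^2*(w - 5)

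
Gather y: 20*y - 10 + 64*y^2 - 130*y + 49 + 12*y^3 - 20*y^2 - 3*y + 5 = 12*y^3 + 44*y^2 - 113*y + 44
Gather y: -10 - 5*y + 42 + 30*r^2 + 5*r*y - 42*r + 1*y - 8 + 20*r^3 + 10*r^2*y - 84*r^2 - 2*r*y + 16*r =20*r^3 - 54*r^2 - 26*r + y*(10*r^2 + 3*r - 4) + 24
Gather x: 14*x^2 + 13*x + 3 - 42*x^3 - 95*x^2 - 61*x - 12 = -42*x^3 - 81*x^2 - 48*x - 9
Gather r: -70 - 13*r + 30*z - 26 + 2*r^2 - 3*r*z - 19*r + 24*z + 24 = 2*r^2 + r*(-3*z - 32) + 54*z - 72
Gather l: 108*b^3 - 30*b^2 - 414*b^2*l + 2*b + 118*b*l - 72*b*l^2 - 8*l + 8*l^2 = 108*b^3 - 30*b^2 + 2*b + l^2*(8 - 72*b) + l*(-414*b^2 + 118*b - 8)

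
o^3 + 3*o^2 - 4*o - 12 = (o - 2)*(o + 2)*(o + 3)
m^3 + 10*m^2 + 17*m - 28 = (m - 1)*(m + 4)*(m + 7)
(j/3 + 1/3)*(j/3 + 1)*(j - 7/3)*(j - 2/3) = j^4/9 + j^3/9 - 67*j^2/81 - 25*j/81 + 14/27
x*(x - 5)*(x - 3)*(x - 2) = x^4 - 10*x^3 + 31*x^2 - 30*x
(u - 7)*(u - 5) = u^2 - 12*u + 35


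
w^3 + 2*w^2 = w^2*(w + 2)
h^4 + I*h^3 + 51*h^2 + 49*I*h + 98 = (h - 7*I)*(h - I)*(h + 2*I)*(h + 7*I)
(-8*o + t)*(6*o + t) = -48*o^2 - 2*o*t + t^2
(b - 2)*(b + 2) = b^2 - 4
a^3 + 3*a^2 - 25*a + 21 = (a - 3)*(a - 1)*(a + 7)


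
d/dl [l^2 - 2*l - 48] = 2*l - 2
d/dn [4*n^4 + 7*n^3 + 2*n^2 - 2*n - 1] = 16*n^3 + 21*n^2 + 4*n - 2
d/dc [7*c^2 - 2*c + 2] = 14*c - 2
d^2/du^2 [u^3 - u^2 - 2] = 6*u - 2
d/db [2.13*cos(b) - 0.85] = -2.13*sin(b)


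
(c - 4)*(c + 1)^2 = c^3 - 2*c^2 - 7*c - 4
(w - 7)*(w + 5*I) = w^2 - 7*w + 5*I*w - 35*I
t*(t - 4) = t^2 - 4*t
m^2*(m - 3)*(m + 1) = m^4 - 2*m^3 - 3*m^2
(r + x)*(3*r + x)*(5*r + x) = 15*r^3 + 23*r^2*x + 9*r*x^2 + x^3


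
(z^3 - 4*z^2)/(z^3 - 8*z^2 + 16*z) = z/(z - 4)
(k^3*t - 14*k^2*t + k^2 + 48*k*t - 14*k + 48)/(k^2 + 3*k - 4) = (k^3*t - 14*k^2*t + k^2 + 48*k*t - 14*k + 48)/(k^2 + 3*k - 4)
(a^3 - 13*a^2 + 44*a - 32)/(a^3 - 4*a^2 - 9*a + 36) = (a^2 - 9*a + 8)/(a^2 - 9)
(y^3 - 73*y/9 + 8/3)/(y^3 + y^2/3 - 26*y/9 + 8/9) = (3*y^2 + y - 24)/(3*y^2 + 2*y - 8)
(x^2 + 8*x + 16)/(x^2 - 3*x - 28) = (x + 4)/(x - 7)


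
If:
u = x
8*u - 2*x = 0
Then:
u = 0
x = 0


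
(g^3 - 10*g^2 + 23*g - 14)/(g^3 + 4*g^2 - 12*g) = (g^2 - 8*g + 7)/(g*(g + 6))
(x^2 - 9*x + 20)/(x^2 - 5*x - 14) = (-x^2 + 9*x - 20)/(-x^2 + 5*x + 14)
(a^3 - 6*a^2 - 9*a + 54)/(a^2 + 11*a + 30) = (a^3 - 6*a^2 - 9*a + 54)/(a^2 + 11*a + 30)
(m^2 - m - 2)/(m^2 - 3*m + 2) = (m + 1)/(m - 1)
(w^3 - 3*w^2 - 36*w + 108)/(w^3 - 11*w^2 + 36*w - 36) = (w + 6)/(w - 2)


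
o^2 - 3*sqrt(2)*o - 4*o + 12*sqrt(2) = (o - 4)*(o - 3*sqrt(2))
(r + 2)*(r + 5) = r^2 + 7*r + 10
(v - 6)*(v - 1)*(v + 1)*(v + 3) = v^4 - 3*v^3 - 19*v^2 + 3*v + 18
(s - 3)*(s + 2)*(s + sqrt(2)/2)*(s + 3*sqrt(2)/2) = s^4 - s^3 + 2*sqrt(2)*s^3 - 9*s^2/2 - 2*sqrt(2)*s^2 - 12*sqrt(2)*s - 3*s/2 - 9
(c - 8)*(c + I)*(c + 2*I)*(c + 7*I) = c^4 - 8*c^3 + 10*I*c^3 - 23*c^2 - 80*I*c^2 + 184*c - 14*I*c + 112*I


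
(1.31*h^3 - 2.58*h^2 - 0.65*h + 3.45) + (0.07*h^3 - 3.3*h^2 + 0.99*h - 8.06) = 1.38*h^3 - 5.88*h^2 + 0.34*h - 4.61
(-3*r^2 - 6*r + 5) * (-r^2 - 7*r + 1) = 3*r^4 + 27*r^3 + 34*r^2 - 41*r + 5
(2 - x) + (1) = 3 - x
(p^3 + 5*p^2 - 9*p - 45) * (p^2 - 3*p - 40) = p^5 + 2*p^4 - 64*p^3 - 218*p^2 + 495*p + 1800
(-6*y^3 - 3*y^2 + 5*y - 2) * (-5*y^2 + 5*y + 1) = 30*y^5 - 15*y^4 - 46*y^3 + 32*y^2 - 5*y - 2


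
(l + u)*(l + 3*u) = l^2 + 4*l*u + 3*u^2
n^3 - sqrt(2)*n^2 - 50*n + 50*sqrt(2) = (n - 5*sqrt(2))*(n - sqrt(2))*(n + 5*sqrt(2))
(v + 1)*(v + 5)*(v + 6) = v^3 + 12*v^2 + 41*v + 30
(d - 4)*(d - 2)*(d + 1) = d^3 - 5*d^2 + 2*d + 8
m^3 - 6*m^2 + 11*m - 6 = (m - 3)*(m - 2)*(m - 1)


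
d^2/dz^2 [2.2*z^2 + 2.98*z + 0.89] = 4.40000000000000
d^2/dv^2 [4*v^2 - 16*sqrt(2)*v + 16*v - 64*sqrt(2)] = 8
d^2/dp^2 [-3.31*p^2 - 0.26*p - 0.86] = -6.62000000000000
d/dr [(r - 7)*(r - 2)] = 2*r - 9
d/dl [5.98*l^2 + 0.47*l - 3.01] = 11.96*l + 0.47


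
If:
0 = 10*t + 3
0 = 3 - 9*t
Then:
No Solution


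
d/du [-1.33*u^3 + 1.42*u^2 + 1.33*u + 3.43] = -3.99*u^2 + 2.84*u + 1.33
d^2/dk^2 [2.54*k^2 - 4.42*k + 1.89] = 5.08000000000000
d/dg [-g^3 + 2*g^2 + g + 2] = -3*g^2 + 4*g + 1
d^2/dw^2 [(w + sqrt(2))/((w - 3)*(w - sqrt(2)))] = 2*(-(w - 3)^2*(w - sqrt(2)) + (w - 3)^2*(w + sqrt(2)) - (w - 3)*(w - sqrt(2))^2 + (w - 3)*(w - sqrt(2))*(w + sqrt(2)) + (w - sqrt(2))^2*(w + sqrt(2)))/((w - 3)^3*(w - sqrt(2))^3)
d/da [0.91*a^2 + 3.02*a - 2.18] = 1.82*a + 3.02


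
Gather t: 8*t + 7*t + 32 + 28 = 15*t + 60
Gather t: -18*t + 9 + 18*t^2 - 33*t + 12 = 18*t^2 - 51*t + 21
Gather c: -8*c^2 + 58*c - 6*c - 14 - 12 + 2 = -8*c^2 + 52*c - 24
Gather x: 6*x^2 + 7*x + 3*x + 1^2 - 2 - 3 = 6*x^2 + 10*x - 4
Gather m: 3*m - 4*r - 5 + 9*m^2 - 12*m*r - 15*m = 9*m^2 + m*(-12*r - 12) - 4*r - 5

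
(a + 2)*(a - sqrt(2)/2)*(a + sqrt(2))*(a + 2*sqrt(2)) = a^4 + 2*a^3 + 5*sqrt(2)*a^3/2 + a^2 + 5*sqrt(2)*a^2 - 2*sqrt(2)*a + 2*a - 4*sqrt(2)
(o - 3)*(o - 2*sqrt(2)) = o^2 - 3*o - 2*sqrt(2)*o + 6*sqrt(2)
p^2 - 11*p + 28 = (p - 7)*(p - 4)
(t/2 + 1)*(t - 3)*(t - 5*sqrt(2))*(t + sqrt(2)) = t^4/2 - 2*sqrt(2)*t^3 - t^3/2 - 8*t^2 + 2*sqrt(2)*t^2 + 5*t + 12*sqrt(2)*t + 30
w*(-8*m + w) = -8*m*w + w^2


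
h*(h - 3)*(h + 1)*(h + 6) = h^4 + 4*h^3 - 15*h^2 - 18*h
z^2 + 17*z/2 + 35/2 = (z + 7/2)*(z + 5)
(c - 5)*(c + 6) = c^2 + c - 30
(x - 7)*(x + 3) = x^2 - 4*x - 21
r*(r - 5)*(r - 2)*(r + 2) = r^4 - 5*r^3 - 4*r^2 + 20*r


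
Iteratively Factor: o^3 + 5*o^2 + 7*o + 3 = (o + 3)*(o^2 + 2*o + 1) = (o + 1)*(o + 3)*(o + 1)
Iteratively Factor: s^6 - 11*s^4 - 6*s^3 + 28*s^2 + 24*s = (s + 2)*(s^5 - 2*s^4 - 7*s^3 + 8*s^2 + 12*s) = (s - 2)*(s + 2)*(s^4 - 7*s^2 - 6*s) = (s - 2)*(s + 1)*(s + 2)*(s^3 - s^2 - 6*s) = (s - 2)*(s + 1)*(s + 2)^2*(s^2 - 3*s) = (s - 3)*(s - 2)*(s + 1)*(s + 2)^2*(s)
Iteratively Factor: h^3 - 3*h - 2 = (h + 1)*(h^2 - h - 2) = (h + 1)^2*(h - 2)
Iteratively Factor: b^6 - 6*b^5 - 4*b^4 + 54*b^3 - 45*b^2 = (b - 1)*(b^5 - 5*b^4 - 9*b^3 + 45*b^2) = b*(b - 1)*(b^4 - 5*b^3 - 9*b^2 + 45*b) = b*(b - 5)*(b - 1)*(b^3 - 9*b) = b*(b - 5)*(b - 3)*(b - 1)*(b^2 + 3*b) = b*(b - 5)*(b - 3)*(b - 1)*(b + 3)*(b)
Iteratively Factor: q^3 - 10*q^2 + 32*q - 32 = (q - 4)*(q^2 - 6*q + 8) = (q - 4)^2*(q - 2)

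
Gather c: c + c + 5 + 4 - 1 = 2*c + 8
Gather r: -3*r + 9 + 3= 12 - 3*r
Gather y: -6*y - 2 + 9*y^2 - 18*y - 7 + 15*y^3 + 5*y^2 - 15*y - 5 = 15*y^3 + 14*y^2 - 39*y - 14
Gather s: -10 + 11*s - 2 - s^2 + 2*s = -s^2 + 13*s - 12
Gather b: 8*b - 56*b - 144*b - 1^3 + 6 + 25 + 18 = 48 - 192*b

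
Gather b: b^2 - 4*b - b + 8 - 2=b^2 - 5*b + 6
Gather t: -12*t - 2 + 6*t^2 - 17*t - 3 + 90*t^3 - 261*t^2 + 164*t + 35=90*t^3 - 255*t^2 + 135*t + 30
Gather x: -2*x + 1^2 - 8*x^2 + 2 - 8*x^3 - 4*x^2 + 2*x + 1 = -8*x^3 - 12*x^2 + 4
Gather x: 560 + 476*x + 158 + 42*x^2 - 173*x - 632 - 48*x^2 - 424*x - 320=-6*x^2 - 121*x - 234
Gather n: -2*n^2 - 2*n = -2*n^2 - 2*n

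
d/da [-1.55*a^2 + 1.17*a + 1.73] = 1.17 - 3.1*a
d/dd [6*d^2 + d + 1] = 12*d + 1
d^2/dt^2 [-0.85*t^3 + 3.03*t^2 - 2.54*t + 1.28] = 6.06 - 5.1*t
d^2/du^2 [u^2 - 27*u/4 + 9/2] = 2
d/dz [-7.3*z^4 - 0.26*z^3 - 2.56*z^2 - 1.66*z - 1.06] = -29.2*z^3 - 0.78*z^2 - 5.12*z - 1.66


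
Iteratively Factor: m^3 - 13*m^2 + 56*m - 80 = (m - 4)*(m^2 - 9*m + 20) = (m - 4)^2*(m - 5)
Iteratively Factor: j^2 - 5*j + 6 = (j - 2)*(j - 3)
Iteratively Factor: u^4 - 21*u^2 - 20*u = (u - 5)*(u^3 + 5*u^2 + 4*u) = u*(u - 5)*(u^2 + 5*u + 4) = u*(u - 5)*(u + 4)*(u + 1)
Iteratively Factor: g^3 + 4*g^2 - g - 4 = (g + 1)*(g^2 + 3*g - 4) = (g - 1)*(g + 1)*(g + 4)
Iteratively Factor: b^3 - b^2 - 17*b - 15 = (b + 1)*(b^2 - 2*b - 15) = (b - 5)*(b + 1)*(b + 3)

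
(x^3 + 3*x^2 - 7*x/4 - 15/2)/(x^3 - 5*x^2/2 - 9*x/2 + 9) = (x + 5/2)/(x - 3)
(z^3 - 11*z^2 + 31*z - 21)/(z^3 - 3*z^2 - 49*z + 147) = (z - 1)/(z + 7)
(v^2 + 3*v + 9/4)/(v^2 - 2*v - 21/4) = (2*v + 3)/(2*v - 7)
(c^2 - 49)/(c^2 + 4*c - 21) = (c - 7)/(c - 3)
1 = 1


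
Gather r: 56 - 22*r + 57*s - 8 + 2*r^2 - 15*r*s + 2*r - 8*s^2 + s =2*r^2 + r*(-15*s - 20) - 8*s^2 + 58*s + 48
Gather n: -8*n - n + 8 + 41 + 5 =54 - 9*n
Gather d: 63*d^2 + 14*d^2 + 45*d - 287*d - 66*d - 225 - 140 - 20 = 77*d^2 - 308*d - 385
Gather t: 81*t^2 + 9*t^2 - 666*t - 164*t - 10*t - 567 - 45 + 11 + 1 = 90*t^2 - 840*t - 600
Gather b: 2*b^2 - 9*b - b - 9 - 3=2*b^2 - 10*b - 12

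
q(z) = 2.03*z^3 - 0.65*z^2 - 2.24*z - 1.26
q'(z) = 6.09*z^2 - 1.3*z - 2.24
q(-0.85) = -1.07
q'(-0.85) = 3.27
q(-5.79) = -404.11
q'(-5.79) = 209.45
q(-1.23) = -3.27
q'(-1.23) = 8.57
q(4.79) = 196.20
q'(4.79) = 131.26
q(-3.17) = -65.36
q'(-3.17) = 63.08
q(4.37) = 145.95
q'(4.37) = 108.38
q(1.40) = -0.10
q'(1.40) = 7.88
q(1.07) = -1.91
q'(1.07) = 3.34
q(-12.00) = -3575.82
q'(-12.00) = 890.32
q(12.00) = 3386.10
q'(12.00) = 859.12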